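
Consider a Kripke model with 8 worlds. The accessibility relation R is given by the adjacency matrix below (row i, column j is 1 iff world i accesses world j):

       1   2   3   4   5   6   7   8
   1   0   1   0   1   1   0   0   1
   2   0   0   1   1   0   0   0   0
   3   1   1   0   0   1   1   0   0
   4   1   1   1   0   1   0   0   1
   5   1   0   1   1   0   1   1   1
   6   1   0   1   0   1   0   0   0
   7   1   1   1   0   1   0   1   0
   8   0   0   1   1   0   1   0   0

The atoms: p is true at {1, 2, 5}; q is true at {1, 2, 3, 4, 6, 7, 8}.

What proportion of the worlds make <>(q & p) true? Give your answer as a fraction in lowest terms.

3/4

1: successors {2, 4, 5, 8}; q & p there: 2:T, 4:F, 5:F, 8:F. ✓
2: successors {3, 4}; q & p there: 3:F, 4:F. ✗
3: successors {1, 2, 5, 6}; q & p there: 1:T, 2:T, 5:F, 6:F. ✓
4: successors {1, 2, 3, 5, 8}; q & p there: 1:T, 2:T, 3:F, 5:F, 8:F. ✓
5: successors {1, 3, 4, 6, 7, 8}; q & p there: 1:T, 3:F, 4:F, 6:F, 7:F, 8:F. ✓
6: successors {1, 3, 5}; q & p there: 1:T, 3:F, 5:F. ✓
7: successors {1, 2, 3, 5, 7}; q & p there: 1:T, 2:T, 3:F, 5:F, 7:F. ✓
8: successors {3, 4, 6}; q & p there: 3:F, 4:F, 6:F. ✗
That's 6 of 8 worlds, so 6/8 = 3/4.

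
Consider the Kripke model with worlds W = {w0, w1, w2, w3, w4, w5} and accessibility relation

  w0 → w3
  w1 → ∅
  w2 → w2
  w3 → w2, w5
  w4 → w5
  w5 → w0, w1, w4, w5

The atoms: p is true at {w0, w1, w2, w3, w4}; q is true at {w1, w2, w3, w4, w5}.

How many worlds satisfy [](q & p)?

3

w0: successors {w3}; q & p there: w3:T. ✓
w1: no successors, so [](q & p) holds vacuously. ✓
w2: successors {w2}; q & p there: w2:T. ✓
w3: successors {w2, w5}; q & p there: w2:T, w5:F. ✗
w4: successors {w5}; q & p there: w5:F. ✗
w5: successors {w0, w1, w4, w5}; q & p there: w0:F, w1:T, w4:T, w5:F. ✗
Satisfying worlds: {w0, w1, w2}.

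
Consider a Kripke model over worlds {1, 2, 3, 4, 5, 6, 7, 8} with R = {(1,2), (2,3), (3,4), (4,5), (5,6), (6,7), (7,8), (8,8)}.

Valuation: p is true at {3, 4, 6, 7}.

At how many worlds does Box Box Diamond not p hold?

1: successors {2}; Box Diamond not p there: 2:F. ✗
2: successors {3}; Box Diamond not p there: 3:T. ✓
3: successors {4}; Box Diamond not p there: 4:F. ✗
4: successors {5}; Box Diamond not p there: 5:F. ✗
5: successors {6}; Box Diamond not p there: 6:T. ✓
6: successors {7}; Box Diamond not p there: 7:T. ✓
7: successors {8}; Box Diamond not p there: 8:T. ✓
8: successors {8}; Box Diamond not p there: 8:T. ✓
Satisfying worlds: {2, 5, 6, 7, 8}.

5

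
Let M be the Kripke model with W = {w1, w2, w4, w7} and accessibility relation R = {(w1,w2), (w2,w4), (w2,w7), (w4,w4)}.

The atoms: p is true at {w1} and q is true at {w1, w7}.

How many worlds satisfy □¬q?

3

w1: successors {w2}; ¬q there: w2:T. ✓
w2: successors {w4, w7}; ¬q there: w4:T, w7:F. ✗
w4: successors {w4}; ¬q there: w4:T. ✓
w7: no successors, so □¬q holds vacuously. ✓
Satisfying worlds: {w1, w4, w7}.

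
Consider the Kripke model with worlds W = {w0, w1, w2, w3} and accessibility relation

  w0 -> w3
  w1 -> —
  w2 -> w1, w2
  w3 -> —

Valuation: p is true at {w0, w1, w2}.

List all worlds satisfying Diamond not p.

{w0}

w0: successors {w3}; not p there: w3:T. ✓
w1: no successors, so Diamond not p fails. ✗
w2: successors {w1, w2}; not p there: w1:F, w2:F. ✗
w3: no successors, so Diamond not p fails. ✗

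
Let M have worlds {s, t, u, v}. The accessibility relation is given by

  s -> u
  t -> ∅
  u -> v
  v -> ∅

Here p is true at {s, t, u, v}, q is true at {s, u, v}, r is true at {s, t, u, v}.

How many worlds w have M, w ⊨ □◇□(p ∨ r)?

3

s: successors {u}; ◇□(p ∨ r) there: u:T. ✓
t: no successors, so □◇□(p ∨ r) holds vacuously. ✓
u: successors {v}; ◇□(p ∨ r) there: v:F. ✗
v: no successors, so □◇□(p ∨ r) holds vacuously. ✓
Satisfying worlds: {s, t, v}.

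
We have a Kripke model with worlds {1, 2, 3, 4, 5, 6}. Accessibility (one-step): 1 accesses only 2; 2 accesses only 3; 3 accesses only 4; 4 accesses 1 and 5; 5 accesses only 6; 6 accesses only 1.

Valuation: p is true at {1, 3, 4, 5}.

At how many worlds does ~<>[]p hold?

2

1: <>[]p is T. ✗
2: <>[]p is T. ✗
3: <>[]p is T. ✗
4: <>[]p is F. ✓
5: <>[]p is T. ✗
6: <>[]p is F. ✓
Satisfying worlds: {4, 6}.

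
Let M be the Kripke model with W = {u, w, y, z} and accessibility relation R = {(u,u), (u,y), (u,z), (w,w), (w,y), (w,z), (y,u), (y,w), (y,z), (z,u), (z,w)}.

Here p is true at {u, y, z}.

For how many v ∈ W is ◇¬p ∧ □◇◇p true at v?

u: ◇¬p is F, □◇◇p is T. ✗
w: ◇¬p is T, □◇◇p is T. ✓
y: ◇¬p is T, □◇◇p is T. ✓
z: ◇¬p is T, □◇◇p is T. ✓
Satisfying worlds: {w, y, z}.

3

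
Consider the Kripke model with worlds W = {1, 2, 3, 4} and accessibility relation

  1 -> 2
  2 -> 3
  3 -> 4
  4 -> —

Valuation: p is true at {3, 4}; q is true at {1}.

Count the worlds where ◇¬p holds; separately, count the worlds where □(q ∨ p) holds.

For ◇¬p:
1: successors {2}; ¬p there: 2:T. ✓
2: successors {3}; ¬p there: 3:F. ✗
3: successors {4}; ¬p there: 4:F. ✗
4: no successors, so ◇¬p fails. ✗
— 1 world.
For □(q ∨ p):
1: successors {2}; q ∨ p there: 2:F. ✗
2: successors {3}; q ∨ p there: 3:T. ✓
3: successors {4}; q ∨ p there: 4:T. ✓
4: no successors, so □(q ∨ p) holds vacuously. ✓
— 3 worlds.

1 and 3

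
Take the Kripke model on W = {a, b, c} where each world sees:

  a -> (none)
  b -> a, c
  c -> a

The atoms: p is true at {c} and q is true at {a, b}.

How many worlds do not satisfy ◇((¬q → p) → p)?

2

a: no successors, so ◇((¬q → p) → p) fails. ✗
b: successors {a, c}; (¬q → p) → p there: a:F, c:T. ✓
c: successors {a}; (¬q → p) → p there: a:F. ✗
Satisfying worlds: {b}.
So ◇((¬q → p) → p) fails at the other 2 worlds.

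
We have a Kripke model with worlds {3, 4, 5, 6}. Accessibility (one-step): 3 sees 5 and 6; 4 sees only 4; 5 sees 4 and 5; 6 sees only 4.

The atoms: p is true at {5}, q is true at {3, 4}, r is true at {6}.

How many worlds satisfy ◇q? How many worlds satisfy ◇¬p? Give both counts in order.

3 and 4

For ◇q:
3: successors {5, 6}; q there: 5:F, 6:F. ✗
4: successors {4}; q there: 4:T. ✓
5: successors {4, 5}; q there: 4:T, 5:F. ✓
6: successors {4}; q there: 4:T. ✓
— 3 worlds.
For ◇¬p:
3: successors {5, 6}; ¬p there: 5:F, 6:T. ✓
4: successors {4}; ¬p there: 4:T. ✓
5: successors {4, 5}; ¬p there: 4:T, 5:F. ✓
6: successors {4}; ¬p there: 4:T. ✓
— 4 worlds.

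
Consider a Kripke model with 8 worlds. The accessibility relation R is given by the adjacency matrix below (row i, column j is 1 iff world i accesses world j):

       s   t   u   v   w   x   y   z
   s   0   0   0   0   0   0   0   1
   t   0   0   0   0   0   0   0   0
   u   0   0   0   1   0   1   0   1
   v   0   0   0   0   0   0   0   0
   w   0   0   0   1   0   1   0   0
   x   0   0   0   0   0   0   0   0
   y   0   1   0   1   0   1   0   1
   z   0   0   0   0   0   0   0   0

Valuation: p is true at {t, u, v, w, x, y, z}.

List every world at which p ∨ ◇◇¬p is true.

{t, u, v, w, x, y, z}

s: p is F, ◇◇¬p is F. ✗
t: p is T, ◇◇¬p is F. ✓
u: p is T, ◇◇¬p is F. ✓
v: p is T, ◇◇¬p is F. ✓
w: p is T, ◇◇¬p is F. ✓
x: p is T, ◇◇¬p is F. ✓
y: p is T, ◇◇¬p is F. ✓
z: p is T, ◇◇¬p is F. ✓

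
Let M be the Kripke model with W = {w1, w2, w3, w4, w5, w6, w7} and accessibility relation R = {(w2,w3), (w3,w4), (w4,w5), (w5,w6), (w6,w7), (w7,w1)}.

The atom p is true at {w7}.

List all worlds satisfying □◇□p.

w1: no successors, so □◇□p holds vacuously. ✓
w2: successors {w3}; ◇□p there: w3:F. ✗
w3: successors {w4}; ◇□p there: w4:F. ✗
w4: successors {w5}; ◇□p there: w5:T. ✓
w5: successors {w6}; ◇□p there: w6:F. ✗
w6: successors {w7}; ◇□p there: w7:T. ✓
w7: successors {w1}; ◇□p there: w1:F. ✗

{w1, w4, w6}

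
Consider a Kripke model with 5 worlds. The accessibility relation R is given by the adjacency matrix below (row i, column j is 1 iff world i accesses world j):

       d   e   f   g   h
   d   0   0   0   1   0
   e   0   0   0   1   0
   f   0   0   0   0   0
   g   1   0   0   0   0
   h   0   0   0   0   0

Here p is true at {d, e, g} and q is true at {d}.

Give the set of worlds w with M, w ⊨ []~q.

d: successors {g}; ~q there: g:T. ✓
e: successors {g}; ~q there: g:T. ✓
f: no successors, so []~q holds vacuously. ✓
g: successors {d}; ~q there: d:F. ✗
h: no successors, so []~q holds vacuously. ✓

{d, e, f, h}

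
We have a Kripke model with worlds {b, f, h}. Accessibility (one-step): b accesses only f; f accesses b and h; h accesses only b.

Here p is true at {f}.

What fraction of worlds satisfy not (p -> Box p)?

1/3

b: p -> Box p is T. ✗
f: p -> Box p is F. ✓
h: p -> Box p is T. ✗
That's 1 of 3 worlds, so 1/3.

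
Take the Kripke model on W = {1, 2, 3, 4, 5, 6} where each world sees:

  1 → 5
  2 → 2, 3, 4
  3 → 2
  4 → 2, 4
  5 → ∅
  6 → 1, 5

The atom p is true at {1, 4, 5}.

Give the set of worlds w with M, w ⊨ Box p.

1: successors {5}; p there: 5:T. ✓
2: successors {2, 3, 4}; p there: 2:F, 3:F, 4:T. ✗
3: successors {2}; p there: 2:F. ✗
4: successors {2, 4}; p there: 2:F, 4:T. ✗
5: no successors, so Box p holds vacuously. ✓
6: successors {1, 5}; p there: 1:T, 5:T. ✓

{1, 5, 6}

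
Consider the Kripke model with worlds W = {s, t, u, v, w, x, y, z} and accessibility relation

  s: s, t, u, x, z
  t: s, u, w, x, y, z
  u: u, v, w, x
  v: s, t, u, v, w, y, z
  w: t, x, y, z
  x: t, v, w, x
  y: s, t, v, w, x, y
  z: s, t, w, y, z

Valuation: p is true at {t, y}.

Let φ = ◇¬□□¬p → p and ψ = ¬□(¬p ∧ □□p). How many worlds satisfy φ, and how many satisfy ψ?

For ◇¬□□¬p → p:
s: ◇¬□□¬p is T, p is F. ✗
t: ◇¬□□¬p is T, p is T. ✓
u: ◇¬□□¬p is T, p is F. ✗
v: ◇¬□□¬p is T, p is F. ✗
w: ◇¬□□¬p is T, p is F. ✗
x: ◇¬□□¬p is T, p is F. ✗
y: ◇¬□□¬p is T, p is T. ✓
z: ◇¬□□¬p is T, p is F. ✗
— 2 worlds.
For ¬□(¬p ∧ □□p):
s: □(¬p ∧ □□p) is F. ✓
t: □(¬p ∧ □□p) is F. ✓
u: □(¬p ∧ □□p) is F. ✓
v: □(¬p ∧ □□p) is F. ✓
w: □(¬p ∧ □□p) is F. ✓
x: □(¬p ∧ □□p) is F. ✓
y: □(¬p ∧ □□p) is F. ✓
z: □(¬p ∧ □□p) is F. ✓
— 8 worlds.

2 and 8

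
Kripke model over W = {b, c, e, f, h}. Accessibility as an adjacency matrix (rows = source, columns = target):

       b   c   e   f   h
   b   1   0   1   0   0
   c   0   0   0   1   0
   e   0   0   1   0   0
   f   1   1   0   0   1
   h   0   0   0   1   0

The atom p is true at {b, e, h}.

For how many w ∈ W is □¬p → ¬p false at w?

1

b: □¬p is F, ¬p is F. ✓
c: □¬p is T, ¬p is T. ✓
e: □¬p is F, ¬p is F. ✓
f: □¬p is F, ¬p is T. ✓
h: □¬p is T, ¬p is F. ✗
Satisfying worlds: {b, c, e, f}.
So □¬p → ¬p fails at the other 1 world.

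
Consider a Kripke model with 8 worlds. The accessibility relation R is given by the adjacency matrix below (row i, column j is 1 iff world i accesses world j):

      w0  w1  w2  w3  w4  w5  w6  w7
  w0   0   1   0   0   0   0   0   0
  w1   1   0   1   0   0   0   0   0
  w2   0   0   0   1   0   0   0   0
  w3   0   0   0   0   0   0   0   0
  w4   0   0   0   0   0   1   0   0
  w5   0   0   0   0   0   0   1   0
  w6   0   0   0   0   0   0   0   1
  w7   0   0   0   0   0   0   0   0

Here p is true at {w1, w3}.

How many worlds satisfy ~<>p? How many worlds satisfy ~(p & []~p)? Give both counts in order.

6 and 6

For ~<>p:
w0: <>p is T. ✗
w1: <>p is F. ✓
w2: <>p is T. ✗
w3: <>p is F. ✓
w4: <>p is F. ✓
w5: <>p is F. ✓
w6: <>p is F. ✓
w7: <>p is F. ✓
— 6 worlds.
For ~(p & []~p):
w0: p & []~p is F. ✓
w1: p & []~p is T. ✗
w2: p & []~p is F. ✓
w3: p & []~p is T. ✗
w4: p & []~p is F. ✓
w5: p & []~p is F. ✓
w6: p & []~p is F. ✓
w7: p & []~p is F. ✓
— 6 worlds.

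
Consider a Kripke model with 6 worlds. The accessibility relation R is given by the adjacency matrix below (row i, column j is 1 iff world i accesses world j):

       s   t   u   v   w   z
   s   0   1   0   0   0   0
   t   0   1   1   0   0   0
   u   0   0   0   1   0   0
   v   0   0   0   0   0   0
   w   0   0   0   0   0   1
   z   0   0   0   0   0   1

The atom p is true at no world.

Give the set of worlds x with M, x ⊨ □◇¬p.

s: successors {t}; ◇¬p there: t:T. ✓
t: successors {t, u}; ◇¬p there: t:T, u:T. ✓
u: successors {v}; ◇¬p there: v:F. ✗
v: no successors, so □◇¬p holds vacuously. ✓
w: successors {z}; ◇¬p there: z:T. ✓
z: successors {z}; ◇¬p there: z:T. ✓

{s, t, v, w, z}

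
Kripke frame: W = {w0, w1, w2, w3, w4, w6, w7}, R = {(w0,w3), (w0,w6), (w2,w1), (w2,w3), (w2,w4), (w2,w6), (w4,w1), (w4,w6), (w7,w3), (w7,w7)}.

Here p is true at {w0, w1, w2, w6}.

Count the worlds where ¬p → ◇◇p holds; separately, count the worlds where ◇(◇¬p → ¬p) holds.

For ¬p → ◇◇p:
w0: ¬p is F, ◇◇p is F. ✓
w1: ¬p is F, ◇◇p is F. ✓
w2: ¬p is F, ◇◇p is T. ✓
w3: ¬p is T, ◇◇p is F. ✗
w4: ¬p is T, ◇◇p is F. ✗
w6: ¬p is F, ◇◇p is F. ✓
w7: ¬p is T, ◇◇p is F. ✗
— 4 worlds.
For ◇(◇¬p → ¬p):
w0: successors {w3, w6}; ◇¬p → ¬p there: w3:T, w6:T. ✓
w1: no successors, so ◇(◇¬p → ¬p) fails. ✗
w2: successors {w1, w3, w4, w6}; ◇¬p → ¬p there: w1:T, w3:T, w4:T, w6:T. ✓
w3: no successors, so ◇(◇¬p → ¬p) fails. ✗
w4: successors {w1, w6}; ◇¬p → ¬p there: w1:T, w6:T. ✓
w6: no successors, so ◇(◇¬p → ¬p) fails. ✗
w7: successors {w3, w7}; ◇¬p → ¬p there: w3:T, w7:T. ✓
— 4 worlds.

4 and 4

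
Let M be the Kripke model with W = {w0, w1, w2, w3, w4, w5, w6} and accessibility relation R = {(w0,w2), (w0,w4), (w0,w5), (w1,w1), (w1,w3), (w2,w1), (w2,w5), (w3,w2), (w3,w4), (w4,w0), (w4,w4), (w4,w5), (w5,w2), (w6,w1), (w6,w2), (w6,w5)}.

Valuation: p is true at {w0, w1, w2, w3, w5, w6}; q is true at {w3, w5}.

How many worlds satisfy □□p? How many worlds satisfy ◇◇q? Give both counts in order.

3 and 7

For □□p:
w0: successors {w2, w4, w5}; □p there: w2:T, w4:F, w5:T. ✗
w1: successors {w1, w3}; □p there: w1:T, w3:F. ✗
w2: successors {w1, w5}; □p there: w1:T, w5:T. ✓
w3: successors {w2, w4}; □p there: w2:T, w4:F. ✗
w4: successors {w0, w4, w5}; □p there: w0:F, w4:F, w5:T. ✗
w5: successors {w2}; □p there: w2:T. ✓
w6: successors {w1, w2, w5}; □p there: w1:T, w2:T, w5:T. ✓
— 3 worlds.
For ◇◇q:
w0: successors {w2, w4, w5}; ◇q there: w2:T, w4:T, w5:F. ✓
w1: successors {w1, w3}; ◇q there: w1:T, w3:F. ✓
w2: successors {w1, w5}; ◇q there: w1:T, w5:F. ✓
w3: successors {w2, w4}; ◇q there: w2:T, w4:T. ✓
w4: successors {w0, w4, w5}; ◇q there: w0:T, w4:T, w5:F. ✓
w5: successors {w2}; ◇q there: w2:T. ✓
w6: successors {w1, w2, w5}; ◇q there: w1:T, w2:T, w5:F. ✓
— 7 worlds.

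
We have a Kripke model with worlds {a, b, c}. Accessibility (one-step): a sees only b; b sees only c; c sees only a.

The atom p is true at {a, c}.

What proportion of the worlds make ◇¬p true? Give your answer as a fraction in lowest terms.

1/3

a: successors {b}; ¬p there: b:T. ✓
b: successors {c}; ¬p there: c:F. ✗
c: successors {a}; ¬p there: a:F. ✗
That's 1 of 3 worlds, so 1/3.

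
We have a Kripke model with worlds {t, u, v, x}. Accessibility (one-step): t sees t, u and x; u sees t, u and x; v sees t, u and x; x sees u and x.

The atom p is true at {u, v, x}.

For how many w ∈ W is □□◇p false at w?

0

t: successors {t, u, x}; □◇p there: t:T, u:T, x:T. ✓
u: successors {t, u, x}; □◇p there: t:T, u:T, x:T. ✓
v: successors {t, u, x}; □◇p there: t:T, u:T, x:T. ✓
x: successors {u, x}; □◇p there: u:T, x:T. ✓
Satisfying worlds: {t, u, v, x}.
So □□◇p fails at the other 0 worlds.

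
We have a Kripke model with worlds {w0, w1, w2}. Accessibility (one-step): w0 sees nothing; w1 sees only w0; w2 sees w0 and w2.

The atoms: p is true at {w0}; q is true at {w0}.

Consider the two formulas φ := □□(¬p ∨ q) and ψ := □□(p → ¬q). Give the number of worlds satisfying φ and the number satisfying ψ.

For □□(¬p ∨ q):
w0: no successors, so □□(¬p ∨ q) holds vacuously. ✓
w1: successors {w0}; □(¬p ∨ q) there: w0:T. ✓
w2: successors {w0, w2}; □(¬p ∨ q) there: w0:T, w2:T. ✓
— 3 worlds.
For □□(p → ¬q):
w0: no successors, so □□(p → ¬q) holds vacuously. ✓
w1: successors {w0}; □(p → ¬q) there: w0:T. ✓
w2: successors {w0, w2}; □(p → ¬q) there: w0:T, w2:F. ✗
— 2 worlds.

3 and 2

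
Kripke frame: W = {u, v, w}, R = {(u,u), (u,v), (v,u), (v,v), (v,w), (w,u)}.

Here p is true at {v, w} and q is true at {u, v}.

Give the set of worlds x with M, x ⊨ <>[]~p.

u: successors {u, v}; []~p there: u:F, v:F. ✗
v: successors {u, v, w}; []~p there: u:F, v:F, w:T. ✓
w: successors {u}; []~p there: u:F. ✗

{v}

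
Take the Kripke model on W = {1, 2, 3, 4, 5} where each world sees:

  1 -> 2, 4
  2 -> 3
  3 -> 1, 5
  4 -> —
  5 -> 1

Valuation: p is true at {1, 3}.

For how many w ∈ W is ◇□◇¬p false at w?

3

1: successors {2, 4}; □◇¬p there: 2:T, 4:T. ✓
2: successors {3}; □◇¬p there: 3:F. ✗
3: successors {1, 5}; □◇¬p there: 1:F, 5:T. ✓
4: no successors, so ◇□◇¬p fails. ✗
5: successors {1}; □◇¬p there: 1:F. ✗
Satisfying worlds: {1, 3}.
So ◇□◇¬p fails at the other 3 worlds.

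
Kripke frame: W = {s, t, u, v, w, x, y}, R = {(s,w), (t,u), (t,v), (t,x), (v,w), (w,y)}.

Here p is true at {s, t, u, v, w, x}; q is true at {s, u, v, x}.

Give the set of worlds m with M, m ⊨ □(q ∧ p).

s: successors {w}; q ∧ p there: w:F. ✗
t: successors {u, v, x}; q ∧ p there: u:T, v:T, x:T. ✓
u: no successors, so □(q ∧ p) holds vacuously. ✓
v: successors {w}; q ∧ p there: w:F. ✗
w: successors {y}; q ∧ p there: y:F. ✗
x: no successors, so □(q ∧ p) holds vacuously. ✓
y: no successors, so □(q ∧ p) holds vacuously. ✓

{t, u, x, y}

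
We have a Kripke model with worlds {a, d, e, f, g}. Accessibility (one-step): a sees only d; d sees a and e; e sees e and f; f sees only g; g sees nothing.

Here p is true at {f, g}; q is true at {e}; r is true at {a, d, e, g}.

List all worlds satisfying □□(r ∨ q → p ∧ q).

a: successors {d}; □(r ∨ q → p ∧ q) there: d:F. ✗
d: successors {a, e}; □(r ∨ q → p ∧ q) there: a:F, e:F. ✗
e: successors {e, f}; □(r ∨ q → p ∧ q) there: e:F, f:F. ✗
f: successors {g}; □(r ∨ q → p ∧ q) there: g:T. ✓
g: no successors, so □□(r ∨ q → p ∧ q) holds vacuously. ✓

{f, g}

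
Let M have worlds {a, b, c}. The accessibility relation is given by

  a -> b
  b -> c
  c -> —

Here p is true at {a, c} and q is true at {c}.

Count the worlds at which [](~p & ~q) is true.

2

a: successors {b}; ~p & ~q there: b:T. ✓
b: successors {c}; ~p & ~q there: c:F. ✗
c: no successors, so [](~p & ~q) holds vacuously. ✓
Satisfying worlds: {a, c}.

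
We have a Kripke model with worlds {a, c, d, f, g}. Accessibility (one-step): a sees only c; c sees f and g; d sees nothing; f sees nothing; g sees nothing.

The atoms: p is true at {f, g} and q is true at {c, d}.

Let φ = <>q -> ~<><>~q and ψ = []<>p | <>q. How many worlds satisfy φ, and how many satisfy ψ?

4 and 4

For <>q -> ~<><>~q:
a: <>q is T, ~<><>~q is F. ✗
c: <>q is F, ~<><>~q is T. ✓
d: <>q is F, ~<><>~q is T. ✓
f: <>q is F, ~<><>~q is T. ✓
g: <>q is F, ~<><>~q is T. ✓
— 4 worlds.
For []<>p | <>q:
a: []<>p is T, <>q is T. ✓
c: []<>p is F, <>q is F. ✗
d: []<>p is T, <>q is F. ✓
f: []<>p is T, <>q is F. ✓
g: []<>p is T, <>q is F. ✓
— 4 worlds.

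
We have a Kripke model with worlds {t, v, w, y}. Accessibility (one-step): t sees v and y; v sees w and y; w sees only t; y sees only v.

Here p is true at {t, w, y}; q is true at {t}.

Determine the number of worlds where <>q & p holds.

1

t: <>q is F, p is T. ✗
v: <>q is F, p is F. ✗
w: <>q is T, p is T. ✓
y: <>q is F, p is T. ✗
Satisfying worlds: {w}.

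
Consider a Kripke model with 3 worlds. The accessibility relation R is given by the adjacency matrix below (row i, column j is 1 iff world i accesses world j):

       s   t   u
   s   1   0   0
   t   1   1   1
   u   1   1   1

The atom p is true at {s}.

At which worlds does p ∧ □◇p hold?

{s}

s: p is T, □◇p is T. ✓
t: p is F, □◇p is T. ✗
u: p is F, □◇p is T. ✗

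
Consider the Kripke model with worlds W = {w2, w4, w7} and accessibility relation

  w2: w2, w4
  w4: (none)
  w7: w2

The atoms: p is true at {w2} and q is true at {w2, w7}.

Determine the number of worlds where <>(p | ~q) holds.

w2: successors {w2, w4}; p | ~q there: w2:T, w4:T. ✓
w4: no successors, so <>(p | ~q) fails. ✗
w7: successors {w2}; p | ~q there: w2:T. ✓
Satisfying worlds: {w2, w7}.

2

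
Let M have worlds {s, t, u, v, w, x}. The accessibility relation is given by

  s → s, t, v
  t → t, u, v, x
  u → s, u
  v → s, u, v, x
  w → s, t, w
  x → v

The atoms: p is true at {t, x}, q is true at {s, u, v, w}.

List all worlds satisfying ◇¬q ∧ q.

s: ◇¬q is T, q is T. ✓
t: ◇¬q is T, q is F. ✗
u: ◇¬q is F, q is T. ✗
v: ◇¬q is T, q is T. ✓
w: ◇¬q is T, q is T. ✓
x: ◇¬q is F, q is F. ✗

{s, v, w}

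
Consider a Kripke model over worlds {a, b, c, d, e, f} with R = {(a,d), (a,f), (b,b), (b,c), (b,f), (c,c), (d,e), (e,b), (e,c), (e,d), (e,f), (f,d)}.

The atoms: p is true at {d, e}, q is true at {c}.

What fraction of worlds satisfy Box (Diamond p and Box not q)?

a: successors {d, f}; Diamond p and Box not q there: d:T, f:T. ✓
b: successors {b, c, f}; Diamond p and Box not q there: b:F, c:F, f:T. ✗
c: successors {c}; Diamond p and Box not q there: c:F. ✗
d: successors {e}; Diamond p and Box not q there: e:F. ✗
e: successors {b, c, d, f}; Diamond p and Box not q there: b:F, c:F, d:T, f:T. ✗
f: successors {d}; Diamond p and Box not q there: d:T. ✓
That's 2 of 6 worlds, so 2/6 = 1/3.

1/3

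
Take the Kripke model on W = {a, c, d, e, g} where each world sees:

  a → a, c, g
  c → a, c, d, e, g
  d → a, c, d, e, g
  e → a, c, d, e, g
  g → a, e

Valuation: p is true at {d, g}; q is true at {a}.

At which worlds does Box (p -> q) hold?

{g}

a: successors {a, c, g}; p -> q there: a:T, c:T, g:F. ✗
c: successors {a, c, d, e, g}; p -> q there: a:T, c:T, d:F, e:T, g:F. ✗
d: successors {a, c, d, e, g}; p -> q there: a:T, c:T, d:F, e:T, g:F. ✗
e: successors {a, c, d, e, g}; p -> q there: a:T, c:T, d:F, e:T, g:F. ✗
g: successors {a, e}; p -> q there: a:T, e:T. ✓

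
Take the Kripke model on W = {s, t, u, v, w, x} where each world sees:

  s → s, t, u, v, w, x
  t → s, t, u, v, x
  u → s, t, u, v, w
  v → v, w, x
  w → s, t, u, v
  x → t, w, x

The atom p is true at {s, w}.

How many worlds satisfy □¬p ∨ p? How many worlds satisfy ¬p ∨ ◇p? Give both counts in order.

2 and 6

For □¬p ∨ p:
s: □¬p is F, p is T. ✓
t: □¬p is F, p is F. ✗
u: □¬p is F, p is F. ✗
v: □¬p is F, p is F. ✗
w: □¬p is F, p is T. ✓
x: □¬p is F, p is F. ✗
— 2 worlds.
For ¬p ∨ ◇p:
s: ¬p is F, ◇p is T. ✓
t: ¬p is T, ◇p is T. ✓
u: ¬p is T, ◇p is T. ✓
v: ¬p is T, ◇p is T. ✓
w: ¬p is F, ◇p is T. ✓
x: ¬p is T, ◇p is T. ✓
— 6 worlds.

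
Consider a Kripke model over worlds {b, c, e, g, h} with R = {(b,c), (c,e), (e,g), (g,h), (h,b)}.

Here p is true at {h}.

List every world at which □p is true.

b: successors {c}; p there: c:F. ✗
c: successors {e}; p there: e:F. ✗
e: successors {g}; p there: g:F. ✗
g: successors {h}; p there: h:T. ✓
h: successors {b}; p there: b:F. ✗

{g}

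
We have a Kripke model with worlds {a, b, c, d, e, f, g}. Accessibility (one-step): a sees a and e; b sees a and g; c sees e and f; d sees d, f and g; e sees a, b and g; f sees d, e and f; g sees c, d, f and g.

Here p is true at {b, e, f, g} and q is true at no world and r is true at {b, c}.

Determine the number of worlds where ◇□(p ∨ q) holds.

1

a: successors {a, e}; □(p ∨ q) there: a:F, e:F. ✗
b: successors {a, g}; □(p ∨ q) there: a:F, g:F. ✗
c: successors {e, f}; □(p ∨ q) there: e:F, f:F. ✗
d: successors {d, f, g}; □(p ∨ q) there: d:F, f:F, g:F. ✗
e: successors {a, b, g}; □(p ∨ q) there: a:F, b:F, g:F. ✗
f: successors {d, e, f}; □(p ∨ q) there: d:F, e:F, f:F. ✗
g: successors {c, d, f, g}; □(p ∨ q) there: c:T, d:F, f:F, g:F. ✓
Satisfying worlds: {g}.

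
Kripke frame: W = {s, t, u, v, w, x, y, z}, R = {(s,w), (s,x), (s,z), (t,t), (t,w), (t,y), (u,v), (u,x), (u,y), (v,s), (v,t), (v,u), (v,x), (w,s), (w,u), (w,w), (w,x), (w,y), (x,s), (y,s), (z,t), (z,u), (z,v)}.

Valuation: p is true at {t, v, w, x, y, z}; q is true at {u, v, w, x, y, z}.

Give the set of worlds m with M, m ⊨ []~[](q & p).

s: successors {w, x, z}; ~[](q & p) there: w:T, x:T, z:T. ✓
t: successors {t, w, y}; ~[](q & p) there: t:T, w:T, y:T. ✓
u: successors {v, x, y}; ~[](q & p) there: v:T, x:T, y:T. ✓
v: successors {s, t, u, x}; ~[](q & p) there: s:F, t:T, u:F, x:T. ✗
w: successors {s, u, w, x, y}; ~[](q & p) there: s:F, u:F, w:T, x:T, y:T. ✗
x: successors {s}; ~[](q & p) there: s:F. ✗
y: successors {s}; ~[](q & p) there: s:F. ✗
z: successors {t, u, v}; ~[](q & p) there: t:T, u:F, v:T. ✗

{s, t, u}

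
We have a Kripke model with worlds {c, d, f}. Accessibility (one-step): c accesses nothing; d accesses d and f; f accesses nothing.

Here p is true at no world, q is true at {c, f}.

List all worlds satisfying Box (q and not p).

{c, f}

c: no successors, so Box (q and not p) holds vacuously. ✓
d: successors {d, f}; q and not p there: d:F, f:T. ✗
f: no successors, so Box (q and not p) holds vacuously. ✓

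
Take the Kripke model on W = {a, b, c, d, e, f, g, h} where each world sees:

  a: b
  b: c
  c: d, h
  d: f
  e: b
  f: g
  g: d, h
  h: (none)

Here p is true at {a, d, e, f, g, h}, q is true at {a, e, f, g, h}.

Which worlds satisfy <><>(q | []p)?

{a, b, c, d, e, f, g}

a: successors {b}; <>(q | []p) there: b:T. ✓
b: successors {c}; <>(q | []p) there: c:T. ✓
c: successors {d, h}; <>(q | []p) there: d:T, h:F. ✓
d: successors {f}; <>(q | []p) there: f:T. ✓
e: successors {b}; <>(q | []p) there: b:T. ✓
f: successors {g}; <>(q | []p) there: g:T. ✓
g: successors {d, h}; <>(q | []p) there: d:T, h:F. ✓
h: no successors, so <><>(q | []p) fails. ✗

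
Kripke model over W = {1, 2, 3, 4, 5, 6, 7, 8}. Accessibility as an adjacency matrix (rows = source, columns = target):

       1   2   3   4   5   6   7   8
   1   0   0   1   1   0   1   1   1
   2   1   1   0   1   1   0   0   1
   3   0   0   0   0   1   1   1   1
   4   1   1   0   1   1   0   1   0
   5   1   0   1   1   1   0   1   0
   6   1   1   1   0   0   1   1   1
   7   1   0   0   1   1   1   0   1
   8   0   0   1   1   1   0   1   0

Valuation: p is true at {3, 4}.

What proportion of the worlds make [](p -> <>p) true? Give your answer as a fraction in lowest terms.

1/2

1: successors {3, 4, 6, 7, 8}; p -> <>p there: 3:F, 4:T, 6:T, 7:T, 8:T. ✗
2: successors {1, 2, 4, 5, 8}; p -> <>p there: 1:T, 2:T, 4:T, 5:T, 8:T. ✓
3: successors {5, 6, 7, 8}; p -> <>p there: 5:T, 6:T, 7:T, 8:T. ✓
4: successors {1, 2, 4, 5, 7}; p -> <>p there: 1:T, 2:T, 4:T, 5:T, 7:T. ✓
5: successors {1, 3, 4, 5, 7}; p -> <>p there: 1:T, 3:F, 4:T, 5:T, 7:T. ✗
6: successors {1, 2, 3, 6, 7, 8}; p -> <>p there: 1:T, 2:T, 3:F, 6:T, 7:T, 8:T. ✗
7: successors {1, 4, 5, 6, 8}; p -> <>p there: 1:T, 4:T, 5:T, 6:T, 8:T. ✓
8: successors {3, 4, 5, 7}; p -> <>p there: 3:F, 4:T, 5:T, 7:T. ✗
That's 4 of 8 worlds, so 4/8 = 1/2.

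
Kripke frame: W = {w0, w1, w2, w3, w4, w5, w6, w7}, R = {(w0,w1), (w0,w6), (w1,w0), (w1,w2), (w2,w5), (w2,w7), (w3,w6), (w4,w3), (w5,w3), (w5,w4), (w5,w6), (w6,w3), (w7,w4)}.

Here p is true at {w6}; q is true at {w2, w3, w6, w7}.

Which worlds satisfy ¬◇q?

{w7}

w0: ◇q is T. ✗
w1: ◇q is T. ✗
w2: ◇q is T. ✗
w3: ◇q is T. ✗
w4: ◇q is T. ✗
w5: ◇q is T. ✗
w6: ◇q is T. ✗
w7: ◇q is F. ✓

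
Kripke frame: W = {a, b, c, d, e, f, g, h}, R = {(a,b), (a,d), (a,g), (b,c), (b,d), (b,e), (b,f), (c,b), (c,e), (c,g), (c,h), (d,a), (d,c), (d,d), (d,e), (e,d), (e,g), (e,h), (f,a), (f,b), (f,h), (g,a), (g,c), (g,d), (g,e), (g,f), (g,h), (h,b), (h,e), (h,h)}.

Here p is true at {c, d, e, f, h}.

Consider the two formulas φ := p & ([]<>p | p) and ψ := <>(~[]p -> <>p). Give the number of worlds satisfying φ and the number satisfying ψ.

For p & ([]<>p | p):
a: p is F, []<>p | p is T. ✗
b: p is F, []<>p | p is T. ✗
c: p is T, []<>p | p is T. ✓
d: p is T, []<>p | p is T. ✓
e: p is T, []<>p | p is T. ✓
f: p is T, []<>p | p is T. ✓
g: p is F, []<>p | p is T. ✗
h: p is T, []<>p | p is T. ✓
— 5 worlds.
For <>(~[]p -> <>p):
a: successors {b, d, g}; ~[]p -> <>p there: b:T, d:T, g:T. ✓
b: successors {c, d, e, f}; ~[]p -> <>p there: c:T, d:T, e:T, f:T. ✓
c: successors {b, e, g, h}; ~[]p -> <>p there: b:T, e:T, g:T, h:T. ✓
d: successors {a, c, d, e}; ~[]p -> <>p there: a:T, c:T, d:T, e:T. ✓
e: successors {d, g, h}; ~[]p -> <>p there: d:T, g:T, h:T. ✓
f: successors {a, b, h}; ~[]p -> <>p there: a:T, b:T, h:T. ✓
g: successors {a, c, d, e, f, h}; ~[]p -> <>p there: a:T, c:T, d:T, e:T, f:T, h:T. ✓
h: successors {b, e, h}; ~[]p -> <>p there: b:T, e:T, h:T. ✓
— 8 worlds.

5 and 8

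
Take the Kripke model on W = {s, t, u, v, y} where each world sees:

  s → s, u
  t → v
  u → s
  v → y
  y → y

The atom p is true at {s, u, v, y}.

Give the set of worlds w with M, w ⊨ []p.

{s, t, u, v, y}

s: successors {s, u}; p there: s:T, u:T. ✓
t: successors {v}; p there: v:T. ✓
u: successors {s}; p there: s:T. ✓
v: successors {y}; p there: y:T. ✓
y: successors {y}; p there: y:T. ✓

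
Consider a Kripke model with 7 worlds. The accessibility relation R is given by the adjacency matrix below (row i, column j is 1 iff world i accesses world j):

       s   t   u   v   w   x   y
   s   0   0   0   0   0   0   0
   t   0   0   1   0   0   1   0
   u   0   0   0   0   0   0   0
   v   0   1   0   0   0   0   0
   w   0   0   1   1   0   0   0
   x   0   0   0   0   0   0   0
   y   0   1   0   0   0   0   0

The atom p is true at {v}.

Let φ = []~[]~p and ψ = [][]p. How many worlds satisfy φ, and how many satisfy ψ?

3 and 4

For []~[]~p:
s: no successors, so []~[]~p holds vacuously. ✓
t: successors {u, x}; ~[]~p there: u:F, x:F. ✗
u: no successors, so []~[]~p holds vacuously. ✓
v: successors {t}; ~[]~p there: t:F. ✗
w: successors {u, v}; ~[]~p there: u:F, v:F. ✗
x: no successors, so []~[]~p holds vacuously. ✓
y: successors {t}; ~[]~p there: t:F. ✗
— 3 worlds.
For [][]p:
s: no successors, so [][]p holds vacuously. ✓
t: successors {u, x}; []p there: u:T, x:T. ✓
u: no successors, so [][]p holds vacuously. ✓
v: successors {t}; []p there: t:F. ✗
w: successors {u, v}; []p there: u:T, v:F. ✗
x: no successors, so [][]p holds vacuously. ✓
y: successors {t}; []p there: t:F. ✗
— 4 worlds.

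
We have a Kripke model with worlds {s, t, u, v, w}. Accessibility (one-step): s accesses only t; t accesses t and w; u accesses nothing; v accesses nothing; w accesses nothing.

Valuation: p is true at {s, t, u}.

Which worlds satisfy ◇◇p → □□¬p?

{u, v, w}

s: ◇◇p is T, □□¬p is F. ✗
t: ◇◇p is T, □□¬p is F. ✗
u: ◇◇p is F, □□¬p is T. ✓
v: ◇◇p is F, □□¬p is T. ✓
w: ◇◇p is F, □□¬p is T. ✓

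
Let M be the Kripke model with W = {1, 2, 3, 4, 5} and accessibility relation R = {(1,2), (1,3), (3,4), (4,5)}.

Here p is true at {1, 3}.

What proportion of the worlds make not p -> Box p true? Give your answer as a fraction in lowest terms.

1: not p is F, Box p is F. ✓
2: not p is T, Box p is T. ✓
3: not p is F, Box p is F. ✓
4: not p is T, Box p is F. ✗
5: not p is T, Box p is T. ✓
That's 4 of 5 worlds, so 4/5.

4/5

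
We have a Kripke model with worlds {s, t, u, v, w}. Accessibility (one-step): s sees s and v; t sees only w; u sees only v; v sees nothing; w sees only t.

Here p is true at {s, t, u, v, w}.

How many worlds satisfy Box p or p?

s: Box p is T, p is T. ✓
t: Box p is T, p is T. ✓
u: Box p is T, p is T. ✓
v: Box p is T, p is T. ✓
w: Box p is T, p is T. ✓
Satisfying worlds: {s, t, u, v, w}.

5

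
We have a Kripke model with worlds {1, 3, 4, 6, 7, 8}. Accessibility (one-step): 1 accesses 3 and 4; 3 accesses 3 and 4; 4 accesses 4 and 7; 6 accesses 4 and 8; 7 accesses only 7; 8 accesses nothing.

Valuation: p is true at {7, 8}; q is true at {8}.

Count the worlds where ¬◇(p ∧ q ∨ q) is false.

1: ◇(p ∧ q ∨ q) is F. ✓
3: ◇(p ∧ q ∨ q) is F. ✓
4: ◇(p ∧ q ∨ q) is F. ✓
6: ◇(p ∧ q ∨ q) is T. ✗
7: ◇(p ∧ q ∨ q) is F. ✓
8: ◇(p ∧ q ∨ q) is F. ✓
Satisfying worlds: {1, 3, 4, 7, 8}.
So ¬◇(p ∧ q ∨ q) fails at the other 1 world.

1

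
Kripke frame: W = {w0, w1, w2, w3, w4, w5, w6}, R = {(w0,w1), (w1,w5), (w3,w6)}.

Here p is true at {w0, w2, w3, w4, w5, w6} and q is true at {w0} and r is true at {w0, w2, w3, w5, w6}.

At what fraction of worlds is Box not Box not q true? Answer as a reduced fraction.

4/7

w0: successors {w1}; not Box not q there: w1:F. ✗
w1: successors {w5}; not Box not q there: w5:F. ✗
w2: no successors, so Box not Box not q holds vacuously. ✓
w3: successors {w6}; not Box not q there: w6:F. ✗
w4: no successors, so Box not Box not q holds vacuously. ✓
w5: no successors, so Box not Box not q holds vacuously. ✓
w6: no successors, so Box not Box not q holds vacuously. ✓
That's 4 of 7 worlds, so 4/7.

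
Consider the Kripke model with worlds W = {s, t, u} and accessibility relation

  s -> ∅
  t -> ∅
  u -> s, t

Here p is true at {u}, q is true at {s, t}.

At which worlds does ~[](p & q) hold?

s: [](p & q) is T. ✗
t: [](p & q) is T. ✗
u: [](p & q) is F. ✓

{u}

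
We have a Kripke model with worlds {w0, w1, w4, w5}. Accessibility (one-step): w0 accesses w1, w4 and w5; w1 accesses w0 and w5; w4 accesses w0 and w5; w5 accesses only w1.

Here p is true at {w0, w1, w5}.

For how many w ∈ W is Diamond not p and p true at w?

1

w0: Diamond not p is T, p is T. ✓
w1: Diamond not p is F, p is T. ✗
w4: Diamond not p is F, p is F. ✗
w5: Diamond not p is F, p is T. ✗
Satisfying worlds: {w0}.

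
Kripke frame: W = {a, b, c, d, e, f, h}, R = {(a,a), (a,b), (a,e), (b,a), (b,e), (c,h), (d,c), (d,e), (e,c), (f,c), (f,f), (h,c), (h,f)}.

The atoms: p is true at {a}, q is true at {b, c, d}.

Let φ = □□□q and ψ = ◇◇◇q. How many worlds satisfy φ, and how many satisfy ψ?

0 and 7

For □□□q:
a: successors {a, b, e}; □□q there: a:F, b:F, e:F. ✗
b: successors {a, e}; □□q there: a:F, e:F. ✗
c: successors {h}; □□q there: h:F. ✗
d: successors {c, e}; □□q there: c:F, e:F. ✗
e: successors {c}; □□q there: c:F. ✗
f: successors {c, f}; □□q there: c:F, f:F. ✗
h: successors {c, f}; □□q there: c:F, f:F. ✗
— 0 worlds.
For ◇◇◇q:
a: successors {a, b, e}; ◇◇q there: a:T, b:T, e:F. ✓
b: successors {a, e}; ◇◇q there: a:T, e:F. ✓
c: successors {h}; ◇◇q there: h:T. ✓
d: successors {c, e}; ◇◇q there: c:T, e:F. ✓
e: successors {c}; ◇◇q there: c:T. ✓
f: successors {c, f}; ◇◇q there: c:T, f:T. ✓
h: successors {c, f}; ◇◇q there: c:T, f:T. ✓
— 7 worlds.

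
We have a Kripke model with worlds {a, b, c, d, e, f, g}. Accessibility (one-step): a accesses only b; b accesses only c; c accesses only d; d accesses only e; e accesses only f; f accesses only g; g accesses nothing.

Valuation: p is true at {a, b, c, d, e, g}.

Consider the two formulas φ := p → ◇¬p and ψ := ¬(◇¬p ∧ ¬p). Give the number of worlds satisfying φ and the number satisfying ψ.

2 and 7

For p → ◇¬p:
a: p is T, ◇¬p is F. ✗
b: p is T, ◇¬p is F. ✗
c: p is T, ◇¬p is F. ✗
d: p is T, ◇¬p is F. ✗
e: p is T, ◇¬p is T. ✓
f: p is F, ◇¬p is F. ✓
g: p is T, ◇¬p is F. ✗
— 2 worlds.
For ¬(◇¬p ∧ ¬p):
a: ◇¬p ∧ ¬p is F. ✓
b: ◇¬p ∧ ¬p is F. ✓
c: ◇¬p ∧ ¬p is F. ✓
d: ◇¬p ∧ ¬p is F. ✓
e: ◇¬p ∧ ¬p is F. ✓
f: ◇¬p ∧ ¬p is F. ✓
g: ◇¬p ∧ ¬p is F. ✓
— 7 worlds.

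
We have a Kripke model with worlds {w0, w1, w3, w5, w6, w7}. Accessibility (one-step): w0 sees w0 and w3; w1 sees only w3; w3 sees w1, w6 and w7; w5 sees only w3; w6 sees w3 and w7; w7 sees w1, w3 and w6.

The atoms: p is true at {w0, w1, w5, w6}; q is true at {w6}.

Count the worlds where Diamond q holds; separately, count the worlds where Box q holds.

For Diamond q:
w0: successors {w0, w3}; q there: w0:F, w3:F. ✗
w1: successors {w3}; q there: w3:F. ✗
w3: successors {w1, w6, w7}; q there: w1:F, w6:T, w7:F. ✓
w5: successors {w3}; q there: w3:F. ✗
w6: successors {w3, w7}; q there: w3:F, w7:F. ✗
w7: successors {w1, w3, w6}; q there: w1:F, w3:F, w6:T. ✓
— 2 worlds.
For Box q:
w0: successors {w0, w3}; q there: w0:F, w3:F. ✗
w1: successors {w3}; q there: w3:F. ✗
w3: successors {w1, w6, w7}; q there: w1:F, w6:T, w7:F. ✗
w5: successors {w3}; q there: w3:F. ✗
w6: successors {w3, w7}; q there: w3:F, w7:F. ✗
w7: successors {w1, w3, w6}; q there: w1:F, w3:F, w6:T. ✗
— 0 worlds.

2 and 0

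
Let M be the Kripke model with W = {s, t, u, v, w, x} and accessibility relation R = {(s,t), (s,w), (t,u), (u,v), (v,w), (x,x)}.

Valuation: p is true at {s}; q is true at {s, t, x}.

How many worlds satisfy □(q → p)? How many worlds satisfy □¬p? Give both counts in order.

For □(q → p):
s: successors {t, w}; q → p there: t:F, w:T. ✗
t: successors {u}; q → p there: u:T. ✓
u: successors {v}; q → p there: v:T. ✓
v: successors {w}; q → p there: w:T. ✓
w: no successors, so □(q → p) holds vacuously. ✓
x: successors {x}; q → p there: x:F. ✗
— 4 worlds.
For □¬p:
s: successors {t, w}; ¬p there: t:T, w:T. ✓
t: successors {u}; ¬p there: u:T. ✓
u: successors {v}; ¬p there: v:T. ✓
v: successors {w}; ¬p there: w:T. ✓
w: no successors, so □¬p holds vacuously. ✓
x: successors {x}; ¬p there: x:T. ✓
— 6 worlds.

4 and 6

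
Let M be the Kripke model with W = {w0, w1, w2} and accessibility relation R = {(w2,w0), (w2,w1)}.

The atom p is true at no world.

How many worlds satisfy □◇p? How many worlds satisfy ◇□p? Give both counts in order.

For □◇p:
w0: no successors, so □◇p holds vacuously. ✓
w1: no successors, so □◇p holds vacuously. ✓
w2: successors {w0, w1}; ◇p there: w0:F, w1:F. ✗
— 2 worlds.
For ◇□p:
w0: no successors, so ◇□p fails. ✗
w1: no successors, so ◇□p fails. ✗
w2: successors {w0, w1}; □p there: w0:T, w1:T. ✓
— 1 world.

2 and 1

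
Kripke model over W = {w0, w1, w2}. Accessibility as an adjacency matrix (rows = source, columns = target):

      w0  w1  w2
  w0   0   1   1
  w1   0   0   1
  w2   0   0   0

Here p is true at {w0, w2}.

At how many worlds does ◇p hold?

2

w0: successors {w1, w2}; p there: w1:F, w2:T. ✓
w1: successors {w2}; p there: w2:T. ✓
w2: no successors, so ◇p fails. ✗
Satisfying worlds: {w0, w1}.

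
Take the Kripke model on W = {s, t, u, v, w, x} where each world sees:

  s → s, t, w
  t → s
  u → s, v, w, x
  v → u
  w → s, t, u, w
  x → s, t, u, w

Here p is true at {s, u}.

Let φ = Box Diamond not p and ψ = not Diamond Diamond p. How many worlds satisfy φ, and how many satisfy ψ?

2 and 0

For Box Diamond not p:
s: successors {s, t, w}; Diamond not p there: s:T, t:F, w:T. ✗
t: successors {s}; Diamond not p there: s:T. ✓
u: successors {s, v, w, x}; Diamond not p there: s:T, v:F, w:T, x:T. ✗
v: successors {u}; Diamond not p there: u:T. ✓
w: successors {s, t, u, w}; Diamond not p there: s:T, t:F, u:T, w:T. ✗
x: successors {s, t, u, w}; Diamond not p there: s:T, t:F, u:T, w:T. ✗
— 2 worlds.
For not Diamond Diamond p:
s: Diamond Diamond p is T. ✗
t: Diamond Diamond p is T. ✗
u: Diamond Diamond p is T. ✗
v: Diamond Diamond p is T. ✗
w: Diamond Diamond p is T. ✗
x: Diamond Diamond p is T. ✗
— 0 worlds.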